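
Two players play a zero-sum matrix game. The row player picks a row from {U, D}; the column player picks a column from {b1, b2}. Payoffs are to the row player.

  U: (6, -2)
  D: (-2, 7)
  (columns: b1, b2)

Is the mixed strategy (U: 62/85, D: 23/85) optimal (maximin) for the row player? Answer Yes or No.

No

Against b1 this mix gives (62/85)·6 + (23/85)·(-2) = 326/85.
Against b2 this mix gives (62/85)·(-2) + (23/85)·7 = 37/85.
The column player will play b2, holding the row player to 37/85. Shifting weight toward the row that does better against b2 would raise this floor (the equalizing mix achieves 38/17 against both b2 and b1), so the proposed strategy is not optimal.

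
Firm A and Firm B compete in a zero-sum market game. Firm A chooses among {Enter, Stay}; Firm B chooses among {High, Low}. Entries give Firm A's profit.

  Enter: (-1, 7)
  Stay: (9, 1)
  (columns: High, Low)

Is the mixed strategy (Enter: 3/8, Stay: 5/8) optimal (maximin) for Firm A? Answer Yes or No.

No

Against High this mix gives (3/8)·(-1) + (5/8)·9 = 21/4.
Against Low this mix gives (3/8)·7 + (5/8)·1 = 13/4.
Firm B will play Low, holding Firm A to 13/4. Shifting weight toward the row that does better against Low would raise this floor (the equalizing mix achieves 4 against both Low and High), so the proposed strategy is not optimal.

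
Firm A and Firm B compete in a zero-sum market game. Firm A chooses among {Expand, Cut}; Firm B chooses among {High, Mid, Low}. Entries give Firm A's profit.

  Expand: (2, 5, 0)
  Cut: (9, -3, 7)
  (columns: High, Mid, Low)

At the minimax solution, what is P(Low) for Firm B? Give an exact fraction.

8/15

Row minima: Expand → 0, Cut → -3; maximin = 0.
Column maxima: High → 9, Mid → 5, Low → 7; minimax = 5.
0 ≠ 5, so there is no saddle point; optimal play is mixed.
High is strictly dominated by Low (it gives Firm A strictly more in every row), so Firm B never plays it.
On the remaining 2×2 (Expand, Cut vs Mid, Low):
Let Firm A play Expand with probability p. Expected payoff against Mid: 5p + (-3)(1−p) = 8p − 3; against Low: 0p + 7(1−p) = −7p + 7.
Setting these equal: 8p − 3 = −7p + 7 ⇒ 15p = 10 ⇒ p = 2/3, and the value is (8)·(2/3) − 3 = 7/3.
For Firm B: with q = P(Mid), equating Expand's and Cut's payoffs gives 5q = −10q + 7 ⇒ q = 7/15.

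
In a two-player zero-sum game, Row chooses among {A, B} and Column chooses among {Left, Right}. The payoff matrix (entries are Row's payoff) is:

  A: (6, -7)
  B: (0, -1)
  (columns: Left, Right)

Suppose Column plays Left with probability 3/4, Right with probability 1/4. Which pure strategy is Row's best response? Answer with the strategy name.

A

Expected payoff of A: (3/4)·6 + (1/4)·(-7) = 11/4.
Expected payoff of B: (3/4)·0 + (1/4)·(-1) = -1/4.
The largest is 11/4, so Row's best response is A.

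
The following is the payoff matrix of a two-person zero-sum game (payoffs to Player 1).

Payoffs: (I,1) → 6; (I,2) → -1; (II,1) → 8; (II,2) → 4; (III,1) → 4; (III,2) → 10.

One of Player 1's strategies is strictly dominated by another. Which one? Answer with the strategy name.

I

II gives a strictly higher payoff than I against every column: 8 > 6, 4 > -1.
So I is strictly dominated and Player 1 never plays it.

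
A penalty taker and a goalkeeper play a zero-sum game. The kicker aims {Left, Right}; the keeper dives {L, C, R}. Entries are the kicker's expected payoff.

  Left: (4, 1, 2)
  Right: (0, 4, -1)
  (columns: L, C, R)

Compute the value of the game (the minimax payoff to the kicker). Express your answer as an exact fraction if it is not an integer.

Row minima: Left → 1, Right → -1; maximin = 1.
Column maxima: L → 4, C → 4, R → 2; minimax = 2.
1 ≠ 2, so there is no saddle point; optimal play is mixed.
L is strictly dominated by R (it gives the kicker strictly more in every row), so the keeper never plays it.
On the remaining 2×2 (Left, Right vs C, R):
Let the kicker play Left with probability p. Expected payoff against C: 1p + 4(1−p) = −3p + 4; against R: 2p + (-1)(1−p) = 3p − 1.
Setting these equal: −3p + 4 = 3p − 1 ⇒ −6p = -5 ⇒ p = 5/6, and the value is (-3)·(5/6) + 4 = 3/2.
For the keeper: with q = P(C), equating Left's and Right's payoffs gives −q + 2 = 5q − 1 ⇒ q = 1/2.

3/2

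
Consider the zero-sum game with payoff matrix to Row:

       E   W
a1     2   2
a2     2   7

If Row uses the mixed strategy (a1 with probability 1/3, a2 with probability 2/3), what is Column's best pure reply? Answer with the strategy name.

E

If Column plays E, Row's expected payoff is (1/3)·2 + (2/3)·2 = 2.
If Column plays W, Row's expected payoff is (1/3)·2 + (2/3)·7 = 16/3.
Column minimizes Row's payoff; the smallest is 2, so the best response is E.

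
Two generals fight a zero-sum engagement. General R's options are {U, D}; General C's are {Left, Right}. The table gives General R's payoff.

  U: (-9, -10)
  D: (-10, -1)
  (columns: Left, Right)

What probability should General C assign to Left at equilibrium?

Row minima: U → -10, D → -10; maximin = -10.
Column maxima: Left → -9, Right → -1; minimax = -9.
-10 ≠ -9, so there is no saddle point; optimal play is mixed.
Let General R play U with probability p. Expected payoff against Left: (-9)p + (-10)(1−p) = p − 10; against Right: (-10)p + (-1)(1−p) = −9p − 1.
Setting these equal: p − 10 = −9p − 1 ⇒ 10p = 9 ⇒ p = 9/10, and the value is (1)·(9/10) − 10 = -91/10.
For General C: with q = P(Left), equating U's and D's payoffs gives q − 10 = −9q − 1 ⇒ q = 9/10.

9/10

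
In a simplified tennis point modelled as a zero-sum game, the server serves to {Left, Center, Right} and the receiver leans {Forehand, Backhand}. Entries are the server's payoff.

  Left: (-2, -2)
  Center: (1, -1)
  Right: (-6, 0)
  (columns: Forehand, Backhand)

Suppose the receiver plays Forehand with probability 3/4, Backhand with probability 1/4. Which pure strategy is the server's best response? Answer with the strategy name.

Expected payoff of Left: (3/4)·(-2) + (1/4)·(-2) = -2.
Expected payoff of Center: (3/4)·1 + (1/4)·(-1) = 1/2.
Expected payoff of Right: (3/4)·(-6) + (1/4)·0 = -9/2.
The largest is 1/2, so the server's best response is Center.

Center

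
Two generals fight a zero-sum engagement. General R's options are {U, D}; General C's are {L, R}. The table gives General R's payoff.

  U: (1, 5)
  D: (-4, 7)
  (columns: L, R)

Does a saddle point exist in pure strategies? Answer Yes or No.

Yes

Row minima: U → 1, D → -4; maximin = 1.
Column maxima: L → 1, R → 7; minimax = 1.
maximin = minimax = 1, so a saddle point exists.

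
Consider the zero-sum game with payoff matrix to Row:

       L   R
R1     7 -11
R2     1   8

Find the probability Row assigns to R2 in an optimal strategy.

Row minima: R1 → -11, R2 → 1; maximin = 1.
Column maxima: L → 7, R → 8; minimax = 7.
1 ≠ 7, so there is no saddle point; optimal play is mixed.
Let Row play R1 with probability p. Expected payoff against L: 7p + 1(1−p) = 6p + 1; against R: (-11)p + 8(1−p) = −19p + 8.
Setting these equal: 6p + 1 = −19p + 8 ⇒ 25p = 7 ⇒ p = 7/25, and the value is (6)·(7/25) + 1 = 67/25.
For Column: with q = P(L), equating R1's and R2's payoffs gives 18q − 11 = −7q + 8 ⇒ q = 19/25.

18/25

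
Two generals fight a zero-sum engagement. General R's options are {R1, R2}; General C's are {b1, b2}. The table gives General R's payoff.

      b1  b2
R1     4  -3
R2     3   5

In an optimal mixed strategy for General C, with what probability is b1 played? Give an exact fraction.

Row minima: R1 → -3, R2 → 3; maximin = 3.
Column maxima: b1 → 4, b2 → 5; minimax = 4.
3 ≠ 4, so there is no saddle point; optimal play is mixed.
Let General R play R1 with probability p. Expected payoff against b1: 4p + 3(1−p) = p + 3; against b2: (-3)p + 5(1−p) = −8p + 5.
Setting these equal: p + 3 = −8p + 5 ⇒ 9p = 2 ⇒ p = 2/9, and the value is (1)·(2/9) + 3 = 29/9.
For General C: with q = P(b1), equating R1's and R2's payoffs gives 7q − 3 = −2q + 5 ⇒ q = 8/9.

8/9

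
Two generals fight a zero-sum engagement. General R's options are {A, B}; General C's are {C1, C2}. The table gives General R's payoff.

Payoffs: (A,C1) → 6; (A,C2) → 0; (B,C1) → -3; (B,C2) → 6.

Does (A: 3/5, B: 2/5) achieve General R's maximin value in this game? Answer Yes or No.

Yes

Against C1 this mix gives (3/5)·6 + (2/5)·(-3) = 12/5.
Against C2 this mix gives (3/5)·0 + (2/5)·6 = 12/5.
All of General C's active replies (C1, C2) yield 12/5, and no column does worse for General R. The mix makes General C indifferent and guarantees 12/5, so it is optimal.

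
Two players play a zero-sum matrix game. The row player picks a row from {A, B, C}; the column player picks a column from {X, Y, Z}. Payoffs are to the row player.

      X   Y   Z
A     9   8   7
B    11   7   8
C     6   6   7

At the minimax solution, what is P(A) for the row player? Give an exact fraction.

Row minima: A → 7, B → 7, C → 6; maximin = 7.
Column maxima: X → 11, Y → 8, Z → 8; minimax = 8.
7 ≠ 8, so there is no saddle point; optimal play is mixed.
C is strictly dominated by B, so the row player never plays it.
With C eliminated, X is strictly dominated by Y (it gives the row player strictly more in every remaining row), so the column player never plays it.
On the remaining 2×2 (A, B vs Y, Z):
Let the row player play A with probability p. Expected payoff against Y: 8p + 7(1−p) = p + 7; against Z: 7p + 8(1−p) = −p + 8.
Setting these equal: p + 7 = −p + 8 ⇒ 2p = 1 ⇒ p = 1/2, and the value is (1)·(1/2) + 7 = 15/2.
For the column player: with q = P(Y), equating A's and B's payoffs gives q + 7 = −q + 8 ⇒ q = 1/2.

1/2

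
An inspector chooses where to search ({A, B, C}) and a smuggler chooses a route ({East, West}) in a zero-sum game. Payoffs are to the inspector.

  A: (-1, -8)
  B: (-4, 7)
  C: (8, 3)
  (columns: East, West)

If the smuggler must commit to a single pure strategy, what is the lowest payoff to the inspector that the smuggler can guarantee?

Column maxima: East → 8, West → 7.
The smallest of these is 7.

7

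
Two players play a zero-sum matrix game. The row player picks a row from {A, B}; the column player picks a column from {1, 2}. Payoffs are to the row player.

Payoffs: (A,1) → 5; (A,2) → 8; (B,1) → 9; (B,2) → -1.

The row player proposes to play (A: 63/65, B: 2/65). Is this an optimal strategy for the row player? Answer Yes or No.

No

Against 1 this mix gives (63/65)·5 + (2/65)·9 = 333/65.
Against 2 this mix gives (63/65)·8 + (2/65)·(-1) = 502/65.
The column player will play 1, holding the row player to 333/65. Shifting weight toward the row that does better against 1 would raise this floor (the equalizing mix achieves 77/13 against both 1 and 2), so the proposed strategy is not optimal.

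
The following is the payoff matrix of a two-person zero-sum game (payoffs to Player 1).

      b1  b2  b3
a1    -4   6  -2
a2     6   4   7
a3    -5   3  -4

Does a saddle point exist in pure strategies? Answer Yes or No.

No

Row minima: a1 → -4, a2 → 4, a3 → -5; maximin = 4.
Column maxima: b1 → 6, b2 → 6, b3 → 7; minimax = 6.
4 ≠ 6, so no pure-strategy equilibrium exists.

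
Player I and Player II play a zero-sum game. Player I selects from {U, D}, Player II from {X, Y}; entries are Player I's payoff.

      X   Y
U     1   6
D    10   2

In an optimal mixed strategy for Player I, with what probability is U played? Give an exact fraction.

Row minima: U → 1, D → 2; maximin = 2.
Column maxima: X → 10, Y → 6; minimax = 6.
2 ≠ 6, so there is no saddle point; optimal play is mixed.
Let Player I play U with probability p. Expected payoff against X: 1p + 10(1−p) = −9p + 10; against Y: 6p + 2(1−p) = 4p + 2.
Setting these equal: −9p + 10 = 4p + 2 ⇒ −13p = -8 ⇒ p = 8/13, and the value is (-9)·(8/13) + 10 = 58/13.
For Player II: with q = P(X), equating U's and D's payoffs gives −5q + 6 = 8q + 2 ⇒ q = 4/13.

8/13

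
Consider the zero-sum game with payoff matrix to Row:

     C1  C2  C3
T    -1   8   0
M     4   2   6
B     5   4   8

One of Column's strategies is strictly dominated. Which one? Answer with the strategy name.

C1 holds Row's payoff strictly below C3 in every row: -1 < 0, 4 < 6, 5 < 8.
So C3 is strictly dominated for Column.

C3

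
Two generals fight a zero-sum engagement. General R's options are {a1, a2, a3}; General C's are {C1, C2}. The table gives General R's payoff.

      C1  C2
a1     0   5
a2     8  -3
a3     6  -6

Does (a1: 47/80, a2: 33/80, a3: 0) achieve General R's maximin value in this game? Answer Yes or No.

Against C1 this mix gives (47/80)·0 + (33/80)·8 = 33/10.
Against C2 this mix gives (47/80)·5 + (33/80)·(-3) = 17/10.
General C will play C2, holding General R to 17/10. Shifting weight toward the row that does better against C2 would raise this floor (the equalizing mix achieves 5/2 against both C2 and C1), so the proposed strategy is not optimal.

No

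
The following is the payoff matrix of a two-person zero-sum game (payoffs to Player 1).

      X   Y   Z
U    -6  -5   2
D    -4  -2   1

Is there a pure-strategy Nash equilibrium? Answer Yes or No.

Row minima: U → -6, D → -4; maximin = -4.
Column maxima: X → -4, Y → -2, Z → 2; minimax = -4.
maximin = minimax = -4, so a saddle point exists.

Yes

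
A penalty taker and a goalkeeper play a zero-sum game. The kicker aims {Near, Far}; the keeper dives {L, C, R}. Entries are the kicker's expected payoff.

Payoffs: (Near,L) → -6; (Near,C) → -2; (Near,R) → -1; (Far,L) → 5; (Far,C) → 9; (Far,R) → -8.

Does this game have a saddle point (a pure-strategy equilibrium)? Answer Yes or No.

No

Row minima: Near → -6, Far → -8; maximin = -6.
Column maxima: L → 5, C → 9, R → -1; minimax = -1.
-6 ≠ -1, so no pure-strategy equilibrium exists.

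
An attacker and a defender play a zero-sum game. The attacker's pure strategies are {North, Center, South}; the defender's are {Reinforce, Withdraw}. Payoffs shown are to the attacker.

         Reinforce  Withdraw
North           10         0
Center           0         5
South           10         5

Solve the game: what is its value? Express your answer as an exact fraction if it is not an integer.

5

Row minima: North → 0, Center → 0, South → 5; maximin = 5.
Column maxima: Reinforce → 10, Withdraw → 5; minimax = 5.
Since maximin = minimax = 5, there is a saddle point and the value is 5.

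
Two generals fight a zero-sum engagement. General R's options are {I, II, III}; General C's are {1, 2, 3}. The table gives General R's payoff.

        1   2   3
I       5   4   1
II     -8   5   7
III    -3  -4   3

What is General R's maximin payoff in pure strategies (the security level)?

1

Row minima: I → 1, II → -8, III → -4.
The best of these is 1.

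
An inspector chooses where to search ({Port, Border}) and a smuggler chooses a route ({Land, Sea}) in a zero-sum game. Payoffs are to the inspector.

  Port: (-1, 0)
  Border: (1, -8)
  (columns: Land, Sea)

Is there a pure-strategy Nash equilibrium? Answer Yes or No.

No

Row minima: Port → -1, Border → -8; maximin = -1.
Column maxima: Land → 1, Sea → 0; minimax = 0.
-1 ≠ 0, so no pure-strategy equilibrium exists.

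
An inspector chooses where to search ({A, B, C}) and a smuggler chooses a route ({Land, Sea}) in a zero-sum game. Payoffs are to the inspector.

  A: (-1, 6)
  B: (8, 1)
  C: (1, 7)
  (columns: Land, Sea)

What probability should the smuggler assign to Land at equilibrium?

6/13

Row minima: A → -1, B → 1, C → 1; maximin = 1.
Column maxima: Land → 8, Sea → 7; minimax = 7.
1 ≠ 7, so there is no saddle point; optimal play is mixed.
A is strictly dominated by C, so the inspector never plays it.
On the remaining 2×2 (B, C vs Land, Sea):
Let the inspector play B with probability p. Expected payoff against Land: 8p + 1(1−p) = 7p + 1; against Sea: 1p + 7(1−p) = −6p + 7.
Setting these equal: 7p + 1 = −6p + 7 ⇒ 13p = 6 ⇒ p = 6/13, and the value is (7)·(6/13) + 1 = 55/13.
For the smuggler: with q = P(Land), equating B's and C's payoffs gives 7q + 1 = −6q + 7 ⇒ q = 6/13.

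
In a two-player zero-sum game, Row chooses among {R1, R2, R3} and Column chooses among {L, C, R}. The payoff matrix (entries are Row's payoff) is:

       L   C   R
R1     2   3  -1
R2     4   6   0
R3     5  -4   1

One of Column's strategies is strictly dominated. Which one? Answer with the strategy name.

R holds Row's payoff strictly below L in every row: -1 < 2, 0 < 4, 1 < 5.
So L is strictly dominated for Column.

L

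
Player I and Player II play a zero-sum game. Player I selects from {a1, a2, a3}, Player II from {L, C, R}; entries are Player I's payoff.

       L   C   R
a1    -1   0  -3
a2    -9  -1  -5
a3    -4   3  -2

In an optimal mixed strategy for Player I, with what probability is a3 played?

1/2

Row minima: a1 → -3, a2 → -9, a3 → -4; maximin = -3.
Column maxima: L → -1, C → 3, R → -2; minimax = -2.
-3 ≠ -2, so there is no saddle point; optimal play is mixed.
a2 is strictly dominated by a1, so Player I never plays it.
C is strictly dominated by L (it gives Player I strictly more in every row), so Player II never plays it.
On the remaining 2×2 (a1, a3 vs L, R):
Let Player I play a1 with probability p. Expected payoff against L: (-1)p + (-4)(1−p) = 3p − 4; against R: (-3)p + (-2)(1−p) = −p − 2.
Setting these equal: 3p − 4 = −p − 2 ⇒ 4p = 2 ⇒ p = 1/2, and the value is (3)·(1/2) − 4 = -5/2.
For Player II: with q = P(L), equating a1's and a3's payoffs gives 2q − 3 = −2q − 2 ⇒ q = 1/4.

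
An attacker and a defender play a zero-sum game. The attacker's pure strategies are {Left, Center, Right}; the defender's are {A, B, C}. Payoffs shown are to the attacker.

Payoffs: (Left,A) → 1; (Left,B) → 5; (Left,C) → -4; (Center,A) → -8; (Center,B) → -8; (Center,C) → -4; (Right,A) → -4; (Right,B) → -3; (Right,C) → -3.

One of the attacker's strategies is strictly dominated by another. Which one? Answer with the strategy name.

Center

Right gives a strictly higher payoff than Center against every column: -4 > -8, -3 > -8, -3 > -4.
So Center is strictly dominated and the attacker never plays it.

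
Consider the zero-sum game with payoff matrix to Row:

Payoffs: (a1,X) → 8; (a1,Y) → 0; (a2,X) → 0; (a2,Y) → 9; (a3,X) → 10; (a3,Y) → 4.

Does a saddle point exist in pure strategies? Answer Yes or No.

No

Row minima: a1 → 0, a2 → 0, a3 → 4; maximin = 4.
Column maxima: X → 10, Y → 9; minimax = 9.
4 ≠ 9, so no pure-strategy equilibrium exists.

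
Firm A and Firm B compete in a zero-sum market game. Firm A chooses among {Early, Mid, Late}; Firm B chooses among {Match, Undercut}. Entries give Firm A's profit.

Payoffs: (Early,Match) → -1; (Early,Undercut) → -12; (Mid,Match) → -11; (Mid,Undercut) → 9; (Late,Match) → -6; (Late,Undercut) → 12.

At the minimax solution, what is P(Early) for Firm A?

Row minima: Early → -12, Mid → -11, Late → -6; maximin = -6.
Column maxima: Match → -1, Undercut → 12; minimax = -1.
-6 ≠ -1, so there is no saddle point; optimal play is mixed.
Mid is strictly dominated by Late, so Firm A never plays it.
On the remaining 2×2 (Early, Late vs Match, Undercut):
Let Firm A play Early with probability p. Expected payoff against Match: (-1)p + (-6)(1−p) = 5p − 6; against Undercut: (-12)p + 12(1−p) = −24p + 12.
Setting these equal: 5p − 6 = −24p + 12 ⇒ 29p = 18 ⇒ p = 18/29, and the value is (5)·(18/29) − 6 = -84/29.
For Firm B: with q = P(Match), equating Early's and Late's payoffs gives 11q − 12 = −18q + 12 ⇒ q = 24/29.

18/29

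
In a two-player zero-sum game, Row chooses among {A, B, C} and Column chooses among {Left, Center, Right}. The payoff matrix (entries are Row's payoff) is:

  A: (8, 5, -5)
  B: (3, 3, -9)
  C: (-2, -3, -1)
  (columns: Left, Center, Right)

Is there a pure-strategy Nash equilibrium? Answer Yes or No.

No

Row minima: A → -5, B → -9, C → -3; maximin = -3.
Column maxima: Left → 8, Center → 5, Right → -1; minimax = -1.
-3 ≠ -1, so no pure-strategy equilibrium exists.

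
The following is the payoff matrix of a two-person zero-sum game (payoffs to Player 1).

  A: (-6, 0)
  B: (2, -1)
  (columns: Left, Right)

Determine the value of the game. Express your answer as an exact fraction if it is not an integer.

Row minima: A → -6, B → -1; maximin = -1.
Column maxima: Left → 2, Right → 0; minimax = 0.
-1 ≠ 0, so there is no saddle point; optimal play is mixed.
Let Player 1 play A with probability p. Expected payoff against Left: (-6)p + 2(1−p) = −8p + 2; against Right: 0p + (-1)(1−p) = p − 1.
Setting these equal: −8p + 2 = p − 1 ⇒ −9p = -3 ⇒ p = 1/3, and the value is (-8)·(1/3) + 2 = -2/3.
For Player 2: with q = P(Left), equating A's and B's payoffs gives −6q = 3q − 1 ⇒ q = 1/9.

-2/3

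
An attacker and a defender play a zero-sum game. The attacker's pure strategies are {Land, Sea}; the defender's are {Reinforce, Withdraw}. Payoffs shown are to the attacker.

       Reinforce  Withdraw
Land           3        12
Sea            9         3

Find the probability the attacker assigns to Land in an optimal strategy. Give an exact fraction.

Row minima: Land → 3, Sea → 3; maximin = 3.
Column maxima: Reinforce → 9, Withdraw → 12; minimax = 9.
3 ≠ 9, so there is no saddle point; optimal play is mixed.
Let the attacker play Land with probability p. Expected payoff against Reinforce: 3p + 9(1−p) = −6p + 9; against Withdraw: 12p + 3(1−p) = 9p + 3.
Setting these equal: −6p + 9 = 9p + 3 ⇒ −15p = -6 ⇒ p = 2/5, and the value is (-6)·(2/5) + 9 = 33/5.
For the defender: with q = P(Reinforce), equating Land's and Sea's payoffs gives −9q + 12 = 6q + 3 ⇒ q = 3/5.

2/5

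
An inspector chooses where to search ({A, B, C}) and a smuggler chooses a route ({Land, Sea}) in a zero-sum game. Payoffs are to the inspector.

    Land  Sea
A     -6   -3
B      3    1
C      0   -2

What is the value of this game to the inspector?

Row minima: A → -6, B → 1, C → -2; maximin = 1.
Column maxima: Land → 3, Sea → 1; minimax = 1.
Since maximin = minimax = 1, there is a saddle point and the value is 1.

1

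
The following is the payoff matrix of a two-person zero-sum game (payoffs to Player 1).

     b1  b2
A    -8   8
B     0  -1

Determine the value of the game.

-8/17

Row minima: A → -8, B → -1; maximin = -1.
Column maxima: b1 → 0, b2 → 8; minimax = 0.
-1 ≠ 0, so there is no saddle point; optimal play is mixed.
Let Player 1 play A with probability p. Expected payoff against b1: (-8)p + 0(1−p) = −8p; against b2: 8p + (-1)(1−p) = 9p − 1.
Setting these equal: −8p = 9p − 1 ⇒ −17p = -1 ⇒ p = 1/17, and the value is (-8)·(1/17) = -8/17.
For Player 2: with q = P(b1), equating A's and B's payoffs gives −16q + 8 = q − 1 ⇒ q = 9/17.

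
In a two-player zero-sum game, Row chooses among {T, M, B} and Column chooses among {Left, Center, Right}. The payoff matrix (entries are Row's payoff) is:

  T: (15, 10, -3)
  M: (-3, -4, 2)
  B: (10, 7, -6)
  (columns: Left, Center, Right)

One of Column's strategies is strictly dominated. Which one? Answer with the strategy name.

Left

Center holds Row's payoff strictly below Left in every row: 10 < 15, -4 < -3, 7 < 10.
So Left is strictly dominated for Column.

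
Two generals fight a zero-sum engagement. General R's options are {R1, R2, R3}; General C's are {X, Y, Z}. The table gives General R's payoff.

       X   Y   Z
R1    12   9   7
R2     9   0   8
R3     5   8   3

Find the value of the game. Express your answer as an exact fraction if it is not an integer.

36/5

Row minima: R1 → 7, R2 → 0, R3 → 3; maximin = 7.
Column maxima: X → 12, Y → 9, Z → 8; minimax = 8.
7 ≠ 8, so there is no saddle point; optimal play is mixed.
R3 is strictly dominated by R1, so General R never plays it.
With R3 eliminated, X is strictly dominated by Y (it gives General R strictly more in every remaining row), so General C never plays it.
On the remaining 2×2 (R1, R2 vs Y, Z):
Let General R play R1 with probability p. Expected payoff against Y: 9p + 0(1−p) = 9p; against Z: 7p + 8(1−p) = −p + 8.
Setting these equal: 9p = −p + 8 ⇒ 10p = 8 ⇒ p = 4/5, and the value is (9)·(4/5) = 36/5.
For General C: with q = P(Y), equating R1's and R2's payoffs gives 2q + 7 = −8q + 8 ⇒ q = 1/10.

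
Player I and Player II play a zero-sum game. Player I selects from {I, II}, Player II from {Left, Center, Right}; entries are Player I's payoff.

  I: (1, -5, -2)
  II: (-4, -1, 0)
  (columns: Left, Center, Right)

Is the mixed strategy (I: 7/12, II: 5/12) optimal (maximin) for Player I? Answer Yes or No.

Against Left this mix gives (7/12)·1 + (5/12)·(-4) = -13/12.
Against Center this mix gives (7/12)·(-5) + (5/12)·(-1) = -10/3.
Against Right this mix gives (7/12)·(-2) + (5/12)·0 = -7/6.
Player II will play Center, holding Player I to -10/3. Shifting weight toward the row that does better against Center would raise this floor (the equalizing mix achieves -7/3 against both Center and Left), so the proposed strategy is not optimal.

No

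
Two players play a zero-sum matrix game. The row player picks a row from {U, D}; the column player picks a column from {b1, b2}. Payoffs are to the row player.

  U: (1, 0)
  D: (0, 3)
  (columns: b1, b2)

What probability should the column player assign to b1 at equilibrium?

3/4

Row minima: U → 0, D → 0; maximin = 0.
Column maxima: b1 → 1, b2 → 3; minimax = 1.
0 ≠ 1, so there is no saddle point; optimal play is mixed.
Let the row player play U with probability p. Expected payoff against b1: 1p + 0(1−p) = p; against b2: 0p + 3(1−p) = −3p + 3.
Setting these equal: p = −3p + 3 ⇒ 4p = 3 ⇒ p = 3/4, and the value is (1)·(3/4) = 3/4.
For the column player: with q = P(b1), equating U's and D's payoffs gives q = −3q + 3 ⇒ q = 3/4.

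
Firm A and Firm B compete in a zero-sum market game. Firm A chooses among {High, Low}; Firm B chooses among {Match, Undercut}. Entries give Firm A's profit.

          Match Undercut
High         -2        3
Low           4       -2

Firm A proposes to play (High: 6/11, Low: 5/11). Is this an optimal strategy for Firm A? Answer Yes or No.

Against Match this mix gives (6/11)·(-2) + (5/11)·4 = 8/11.
Against Undercut this mix gives (6/11)·3 + (5/11)·(-2) = 8/11.
All of Firm B's active replies (Match, Undercut) yield 8/11, and no column does worse for Firm A. The mix makes Firm B indifferent and guarantees 8/11, so it is optimal.

Yes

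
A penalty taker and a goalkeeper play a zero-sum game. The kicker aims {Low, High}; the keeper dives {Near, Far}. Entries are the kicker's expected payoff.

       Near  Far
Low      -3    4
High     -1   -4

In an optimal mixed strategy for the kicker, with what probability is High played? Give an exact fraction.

7/10

Row minima: Low → -3, High → -4; maximin = -3.
Column maxima: Near → -1, Far → 4; minimax = -1.
-3 ≠ -1, so there is no saddle point; optimal play is mixed.
Let the kicker play Low with probability p. Expected payoff against Near: (-3)p + (-1)(1−p) = −2p − 1; against Far: 4p + (-4)(1−p) = 8p − 4.
Setting these equal: −2p − 1 = 8p − 4 ⇒ −10p = -3 ⇒ p = 3/10, and the value is (-2)·(3/10) − 1 = -8/5.
For the keeper: with q = P(Near), equating Low's and High's payoffs gives −7q + 4 = 3q − 4 ⇒ q = 4/5.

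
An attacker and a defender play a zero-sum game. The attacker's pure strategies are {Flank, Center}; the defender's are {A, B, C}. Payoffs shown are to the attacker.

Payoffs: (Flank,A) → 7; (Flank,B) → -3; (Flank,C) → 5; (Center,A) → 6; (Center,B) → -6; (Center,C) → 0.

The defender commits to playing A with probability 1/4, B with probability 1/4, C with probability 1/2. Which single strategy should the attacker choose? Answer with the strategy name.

Flank

Expected payoff of Flank: (1/4)·7 + (1/4)·(-3) + (1/2)·5 = 7/2.
Expected payoff of Center: (1/4)·6 + (1/4)·(-6) + (1/2)·0 = 0.
The largest is 7/2, so the attacker's best response is Flank.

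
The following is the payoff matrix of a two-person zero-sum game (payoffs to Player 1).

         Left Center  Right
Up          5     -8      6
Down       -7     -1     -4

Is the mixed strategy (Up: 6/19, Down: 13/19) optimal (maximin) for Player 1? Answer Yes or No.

Yes

Against Left this mix gives (6/19)·5 + (13/19)·(-7) = -61/19.
Against Center this mix gives (6/19)·(-8) + (13/19)·(-1) = -61/19.
Against Right this mix gives (6/19)·6 + (13/19)·(-4) = -16/19.
All of Player 2's active replies (Left, Center) yield -61/19, and no column does worse for Player 1. The mix makes Player 2 indifferent and guarantees -61/19, so it is optimal.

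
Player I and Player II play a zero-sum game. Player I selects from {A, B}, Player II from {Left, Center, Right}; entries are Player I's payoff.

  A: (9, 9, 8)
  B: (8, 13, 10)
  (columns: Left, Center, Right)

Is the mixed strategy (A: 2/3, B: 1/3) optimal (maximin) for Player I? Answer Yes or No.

Against Left this mix gives (2/3)·9 + (1/3)·8 = 26/3.
Against Center this mix gives (2/3)·9 + (1/3)·13 = 31/3.
Against Right this mix gives (2/3)·8 + (1/3)·10 = 26/3.
All of Player II's active replies (Left, Right) yield 26/3, and no column does worse for Player I. The mix makes Player II indifferent and guarantees 26/3, so it is optimal.

Yes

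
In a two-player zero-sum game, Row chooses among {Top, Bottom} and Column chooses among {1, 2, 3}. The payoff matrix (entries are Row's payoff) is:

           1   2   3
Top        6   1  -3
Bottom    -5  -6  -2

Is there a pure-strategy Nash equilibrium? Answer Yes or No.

No

Row minima: Top → -3, Bottom → -6; maximin = -3.
Column maxima: 1 → 6, 2 → 1, 3 → -2; minimax = -2.
-3 ≠ -2, so no pure-strategy equilibrium exists.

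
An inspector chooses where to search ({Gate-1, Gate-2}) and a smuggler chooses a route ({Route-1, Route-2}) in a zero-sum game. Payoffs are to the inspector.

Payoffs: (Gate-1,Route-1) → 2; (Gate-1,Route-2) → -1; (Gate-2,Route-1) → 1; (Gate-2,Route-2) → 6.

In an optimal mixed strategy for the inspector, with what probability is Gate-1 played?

5/8

Row minima: Gate-1 → -1, Gate-2 → 1; maximin = 1.
Column maxima: Route-1 → 2, Route-2 → 6; minimax = 2.
1 ≠ 2, so there is no saddle point; optimal play is mixed.
Let the inspector play Gate-1 with probability p. Expected payoff against Route-1: 2p + 1(1−p) = p + 1; against Route-2: (-1)p + 6(1−p) = −7p + 6.
Setting these equal: p + 1 = −7p + 6 ⇒ 8p = 5 ⇒ p = 5/8, and the value is (1)·(5/8) + 1 = 13/8.
For the smuggler: with q = P(Route-1), equating Gate-1's and Gate-2's payoffs gives 3q − 1 = −5q + 6 ⇒ q = 7/8.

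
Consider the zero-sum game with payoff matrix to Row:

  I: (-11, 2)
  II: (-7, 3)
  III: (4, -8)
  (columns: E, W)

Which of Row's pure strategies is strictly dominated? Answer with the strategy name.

II gives a strictly higher payoff than I against every column: -7 > -11, 3 > 2.
So I is strictly dominated and Row never plays it.

I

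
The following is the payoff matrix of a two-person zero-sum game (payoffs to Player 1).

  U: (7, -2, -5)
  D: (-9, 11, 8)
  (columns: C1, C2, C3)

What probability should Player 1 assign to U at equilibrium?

17/29

Row minima: U → -5, D → -9; maximin = -5.
Column maxima: C1 → 7, C2 → 11, C3 → 8; minimax = 7.
-5 ≠ 7, so there is no saddle point; optimal play is mixed.
C2 is strictly dominated by C3 (it gives Player 1 strictly more in every row), so Player 2 never plays it.
On the remaining 2×2 (U, D vs C1, C3):
Let Player 1 play U with probability p. Expected payoff against C1: 7p + (-9)(1−p) = 16p − 9; against C3: (-5)p + 8(1−p) = −13p + 8.
Setting these equal: 16p − 9 = −13p + 8 ⇒ 29p = 17 ⇒ p = 17/29, and the value is (16)·(17/29) − 9 = 11/29.
For Player 2: with q = P(C1), equating U's and D's payoffs gives 12q − 5 = −17q + 8 ⇒ q = 13/29.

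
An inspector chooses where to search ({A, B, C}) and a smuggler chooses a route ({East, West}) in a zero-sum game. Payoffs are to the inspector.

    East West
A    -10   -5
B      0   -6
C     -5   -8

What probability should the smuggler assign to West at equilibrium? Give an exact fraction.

10/11

Row minima: A → -10, B → -6, C → -8; maximin = -6.
Column maxima: East → 0, West → -5; minimax = -5.
-6 ≠ -5, so there is no saddle point; optimal play is mixed.
C is strictly dominated by B, so the inspector never plays it.
On the remaining 2×2 (A, B vs East, West):
Let the inspector play A with probability p. Expected payoff against East: (-10)p + 0(1−p) = −10p; against West: (-5)p + (-6)(1−p) = p − 6.
Setting these equal: −10p = p − 6 ⇒ −11p = -6 ⇒ p = 6/11, and the value is (-10)·(6/11) = -60/11.
For the smuggler: with q = P(East), equating A's and B's payoffs gives −5q − 5 = 6q − 6 ⇒ q = 1/11.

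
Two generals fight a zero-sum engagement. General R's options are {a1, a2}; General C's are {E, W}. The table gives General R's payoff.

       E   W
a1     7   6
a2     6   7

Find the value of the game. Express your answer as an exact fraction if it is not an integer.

13/2

Row minima: a1 → 6, a2 → 6; maximin = 6.
Column maxima: E → 7, W → 7; minimax = 7.
6 ≠ 7, so there is no saddle point; optimal play is mixed.
Let General R play a1 with probability p. Expected payoff against E: 7p + 6(1−p) = p + 6; against W: 6p + 7(1−p) = −p + 7.
Setting these equal: p + 6 = −p + 7 ⇒ 2p = 1 ⇒ p = 1/2, and the value is (1)·(1/2) + 6 = 13/2.
For General C: with q = P(E), equating a1's and a2's payoffs gives q + 6 = −q + 7 ⇒ q = 1/2.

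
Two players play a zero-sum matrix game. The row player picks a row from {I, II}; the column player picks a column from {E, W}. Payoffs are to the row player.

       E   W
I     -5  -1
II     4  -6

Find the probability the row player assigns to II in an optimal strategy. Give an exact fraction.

Row minima: I → -5, II → -6; maximin = -5.
Column maxima: E → 4, W → -1; minimax = -1.
-5 ≠ -1, so there is no saddle point; optimal play is mixed.
Let the row player play I with probability p. Expected payoff against E: (-5)p + 4(1−p) = −9p + 4; against W: (-1)p + (-6)(1−p) = 5p − 6.
Setting these equal: −9p + 4 = 5p − 6 ⇒ −14p = -10 ⇒ p = 5/7, and the value is (-9)·(5/7) + 4 = -17/7.
For the column player: with q = P(E), equating I's and II's payoffs gives −4q − 1 = 10q − 6 ⇒ q = 5/14.

2/7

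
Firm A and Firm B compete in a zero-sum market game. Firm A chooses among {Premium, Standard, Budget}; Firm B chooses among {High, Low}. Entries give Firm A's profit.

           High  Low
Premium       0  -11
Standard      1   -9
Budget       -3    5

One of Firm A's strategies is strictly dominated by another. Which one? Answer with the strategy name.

Standard gives a strictly higher payoff than Premium against every column: 1 > 0, -9 > -11.
So Premium is strictly dominated and Firm A never plays it.

Premium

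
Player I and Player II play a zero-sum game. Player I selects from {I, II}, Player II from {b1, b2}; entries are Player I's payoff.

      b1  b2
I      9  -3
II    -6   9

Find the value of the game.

7/3

Row minima: I → -3, II → -6; maximin = -3.
Column maxima: b1 → 9, b2 → 9; minimax = 9.
-3 ≠ 9, so there is no saddle point; optimal play is mixed.
Let Player I play I with probability p. Expected payoff against b1: 9p + (-6)(1−p) = 15p − 6; against b2: (-3)p + 9(1−p) = −12p + 9.
Setting these equal: 15p − 6 = −12p + 9 ⇒ 27p = 15 ⇒ p = 5/9, and the value is (15)·(5/9) − 6 = 7/3.
For Player II: with q = P(b1), equating I's and II's payoffs gives 12q − 3 = −15q + 9 ⇒ q = 4/9.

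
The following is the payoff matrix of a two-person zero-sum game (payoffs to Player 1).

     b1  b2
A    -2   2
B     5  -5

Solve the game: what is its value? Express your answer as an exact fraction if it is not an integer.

Row minima: A → -2, B → -5; maximin = -2.
Column maxima: b1 → 5, b2 → 2; minimax = 2.
-2 ≠ 2, so there is no saddle point; optimal play is mixed.
Let Player 1 play A with probability p. Expected payoff against b1: (-2)p + 5(1−p) = −7p + 5; against b2: 2p + (-5)(1−p) = 7p − 5.
Setting these equal: −7p + 5 = 7p − 5 ⇒ −14p = -10 ⇒ p = 5/7, and the value is (-7)·(5/7) + 5 = 0.
For Player 2: with q = P(b1), equating A's and B's payoffs gives −4q + 2 = 10q − 5 ⇒ q = 1/2.

0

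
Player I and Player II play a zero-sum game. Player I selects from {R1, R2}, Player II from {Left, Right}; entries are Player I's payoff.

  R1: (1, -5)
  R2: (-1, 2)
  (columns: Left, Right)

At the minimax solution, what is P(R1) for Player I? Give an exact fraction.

1/3

Row minima: R1 → -5, R2 → -1; maximin = -1.
Column maxima: Left → 1, Right → 2; minimax = 1.
-1 ≠ 1, so there is no saddle point; optimal play is mixed.
Let Player I play R1 with probability p. Expected payoff against Left: 1p + (-1)(1−p) = 2p − 1; against Right: (-5)p + 2(1−p) = −7p + 2.
Setting these equal: 2p − 1 = −7p + 2 ⇒ 9p = 3 ⇒ p = 1/3, and the value is (2)·(1/3) − 1 = -1/3.
For Player II: with q = P(Left), equating R1's and R2's payoffs gives 6q − 5 = −3q + 2 ⇒ q = 7/9.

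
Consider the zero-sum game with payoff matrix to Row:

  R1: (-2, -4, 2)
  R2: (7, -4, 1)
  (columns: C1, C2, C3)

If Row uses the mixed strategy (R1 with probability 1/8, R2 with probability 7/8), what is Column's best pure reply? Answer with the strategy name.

If Column plays C1, Row's expected payoff is (1/8)·(-2) + (7/8)·7 = 47/8.
If Column plays C2, Row's expected payoff is (1/8)·(-4) + (7/8)·(-4) = -4.
If Column plays C3, Row's expected payoff is (1/8)·2 + (7/8)·1 = 9/8.
Column minimizes Row's payoff; the smallest is -4, so the best response is C2.

C2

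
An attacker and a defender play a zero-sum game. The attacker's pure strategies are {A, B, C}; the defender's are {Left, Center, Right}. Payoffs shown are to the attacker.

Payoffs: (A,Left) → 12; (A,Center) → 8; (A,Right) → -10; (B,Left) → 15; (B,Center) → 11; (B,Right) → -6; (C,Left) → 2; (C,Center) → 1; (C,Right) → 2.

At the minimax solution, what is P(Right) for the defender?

5/9

Row minima: A → -10, B → -6, C → 1; maximin = 1.
Column maxima: Left → 15, Center → 11, Right → 2; minimax = 2.
1 ≠ 2, so there is no saddle point; optimal play is mixed.
A is strictly dominated by B, so the attacker never plays it.
Left is strictly dominated by Center (it gives the attacker strictly more in every row), so the defender never plays it.
On the remaining 2×2 (B, C vs Center, Right):
Let the attacker play B with probability p. Expected payoff against Center: 11p + 1(1−p) = 10p + 1; against Right: (-6)p + 2(1−p) = −8p + 2.
Setting these equal: 10p + 1 = −8p + 2 ⇒ 18p = 1 ⇒ p = 1/18, and the value is (10)·(1/18) + 1 = 14/9.
For the defender: with q = P(Center), equating B's and C's payoffs gives 17q − 6 = −q + 2 ⇒ q = 4/9.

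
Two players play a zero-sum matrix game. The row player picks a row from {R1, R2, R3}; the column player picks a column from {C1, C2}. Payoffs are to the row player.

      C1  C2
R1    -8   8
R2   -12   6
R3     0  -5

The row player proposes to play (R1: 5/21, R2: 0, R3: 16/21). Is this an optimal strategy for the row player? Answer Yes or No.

Yes

Against C1 this mix gives (5/21)·(-8) + (16/21)·0 = -40/21.
Against C2 this mix gives (5/21)·8 + (16/21)·(-5) = -40/21.
All of the column player's active replies (C1, C2) yield -40/21, and no column does worse for the row player. The mix makes the column player indifferent and guarantees -40/21, so it is optimal.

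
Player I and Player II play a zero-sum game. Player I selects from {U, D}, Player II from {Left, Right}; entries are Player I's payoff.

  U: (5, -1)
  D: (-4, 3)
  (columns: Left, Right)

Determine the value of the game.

11/13

Row minima: U → -1, D → -4; maximin = -1.
Column maxima: Left → 5, Right → 3; minimax = 3.
-1 ≠ 3, so there is no saddle point; optimal play is mixed.
Let Player I play U with probability p. Expected payoff against Left: 5p + (-4)(1−p) = 9p − 4; against Right: (-1)p + 3(1−p) = −4p + 3.
Setting these equal: 9p − 4 = −4p + 3 ⇒ 13p = 7 ⇒ p = 7/13, and the value is (9)·(7/13) − 4 = 11/13.
For Player II: with q = P(Left), equating U's and D's payoffs gives 6q − 1 = −7q + 3 ⇒ q = 4/13.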